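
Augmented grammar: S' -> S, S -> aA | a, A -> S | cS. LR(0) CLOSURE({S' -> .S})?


Start: S' -> .S
For each item with dot before a nonterminal B, add B -> .γ for every B-production
Closure: [S' -> .S, S -> .aA, S -> .a]


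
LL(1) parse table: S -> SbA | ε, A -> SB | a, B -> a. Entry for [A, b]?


For [A, b]: 'b' ∈ FIRST(SB)
Entry: A -> SB


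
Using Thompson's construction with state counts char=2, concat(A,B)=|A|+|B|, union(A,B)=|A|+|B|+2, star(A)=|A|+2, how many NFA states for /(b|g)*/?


Syntax tree has 2 char leaf(s), 1 union(s), 1 star(s)
chars contribute 2×2 = 4; each union adds +2; each star adds +2
Total: 4 + 2 + 2 = 8 states


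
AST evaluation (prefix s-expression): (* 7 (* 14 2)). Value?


Evaluate inner: (* 14 2) = 28
Evaluate root: (* 7 28) = 196
Result: 196


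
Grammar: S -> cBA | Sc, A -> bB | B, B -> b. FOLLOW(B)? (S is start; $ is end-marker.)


$ ∈ FOLLOW(S). For each A -> αBβ: add FIRST(β)\{ε} to FOLLOW(B); if β nullable, add FOLLOW(A).
FOLLOW(B) = {$, b, c}


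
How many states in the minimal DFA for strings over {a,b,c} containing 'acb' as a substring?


KMP-style automaton: 3 progress states + 1 absorbing accept = 4
Minimal DFA: 4 states


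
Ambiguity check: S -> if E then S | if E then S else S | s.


dangling else: 'if E then if E then s else s' parses two ways
Ambiguous


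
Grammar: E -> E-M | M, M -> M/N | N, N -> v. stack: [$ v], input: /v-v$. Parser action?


'v' on top is the handle for N -> v
Action: reduce (N -> v)


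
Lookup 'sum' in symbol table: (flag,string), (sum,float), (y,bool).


Lookup 'sum' → type float


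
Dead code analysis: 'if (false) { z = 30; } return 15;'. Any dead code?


condition is constant false, so the whole block is unreachable
Dead: 'if (false) { z = 30; }'


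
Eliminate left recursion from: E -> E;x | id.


Left-recursive alternatives: E;x; non-recursive: id
Introduce E': E -> idE', E' -> ;xE' | ε


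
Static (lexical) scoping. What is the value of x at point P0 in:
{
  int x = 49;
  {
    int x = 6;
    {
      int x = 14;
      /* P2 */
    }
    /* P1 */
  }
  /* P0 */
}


x declared in the same block as P0
x = 49


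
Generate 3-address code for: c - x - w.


Break into single-operator statements:
t1 = c - x
t2 = t1 - w


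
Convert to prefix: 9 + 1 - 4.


left-to-right (same/higher precedence on left): tree is (- (+ 9 1) 4)
Prefix: - + 9 1 4


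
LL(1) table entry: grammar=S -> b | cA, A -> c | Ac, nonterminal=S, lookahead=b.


For [S, b]: 'b' ∈ FIRST(b)
Entry: S -> b


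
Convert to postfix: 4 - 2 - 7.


Left to right (same or higher precedence on left)
Postfix: 4 2 - 7 -


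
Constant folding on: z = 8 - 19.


8 - 19 = -11 at compile time
Optimized: z = -11


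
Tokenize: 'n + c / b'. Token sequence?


Scan left to right, longest-match per lexeme
Tokens: ID(n), OP(+), ID(c), OP(/), ID(b)


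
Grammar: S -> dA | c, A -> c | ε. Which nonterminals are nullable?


A nonterminal is nullable iff some alternative derives ε (directly, or every symbol in it is nullable)
Nullable: {A}


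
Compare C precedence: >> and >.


'>>' is shift (level 8); '>' is relational (level 7)
Higher level binds tighter
'>>' has higher precedence than '>'


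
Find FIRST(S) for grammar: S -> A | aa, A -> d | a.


Per alternative of S: FIRST(A) = {a, d}; FIRST(aa) = {a}
FIRST(S) = {a, d}


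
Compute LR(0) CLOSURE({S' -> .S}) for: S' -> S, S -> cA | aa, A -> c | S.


Start: S' -> .S
For each item with dot before a nonterminal B, add B -> .γ for every B-production
Closure: [S' -> .S, S -> .cA, S -> .aa]


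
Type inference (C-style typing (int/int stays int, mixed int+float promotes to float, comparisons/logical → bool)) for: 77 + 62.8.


Operand types: int + float
Rule: mixed int/float promotes to float; int/int stays int
Result type: float


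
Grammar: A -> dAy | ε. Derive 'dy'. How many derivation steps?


Derivation: A => dAy => dy
Steps: 2


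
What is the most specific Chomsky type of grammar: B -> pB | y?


Right-linear: every RHS is a terminal or a terminal followed by one nonterminal
Classification: Type 3 (Regular)


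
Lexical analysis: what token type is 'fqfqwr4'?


Pattern: letter/underscore followed by alphanumerics, not a keyword
Type: IDENTIFIER


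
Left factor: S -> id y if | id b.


Common prefix: 'id'
Factored: S -> id S', S' -> y if | b


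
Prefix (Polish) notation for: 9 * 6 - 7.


left-to-right (same/higher precedence on left): tree is (- (* 9 6) 7)
Prefix: - * 9 6 7


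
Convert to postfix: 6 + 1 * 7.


* has higher precedence, evaluate 1*7 first
Postfix: 6 1 7 * +


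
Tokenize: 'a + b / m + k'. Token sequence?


Scan left to right, longest-match per lexeme
Tokens: ID(a), OP(+), ID(b), OP(/), ID(m), OP(+), ID(k)


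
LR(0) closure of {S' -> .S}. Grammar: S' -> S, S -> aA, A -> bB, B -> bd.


Start: S' -> .S
For each item with dot before a nonterminal B, add B -> .γ for every B-production
Closure: [S' -> .S, S -> .aA]


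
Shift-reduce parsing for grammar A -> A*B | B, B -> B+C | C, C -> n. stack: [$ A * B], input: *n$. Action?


handle 'A*B' on top; lookahead ∈ FOLLOW(A) = {*, $}
Action: reduce (A -> A*B)


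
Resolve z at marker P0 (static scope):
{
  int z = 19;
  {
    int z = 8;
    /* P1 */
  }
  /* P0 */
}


z declared in the same block as P0
z = 19


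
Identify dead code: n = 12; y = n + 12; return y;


n is read by y's definition; y is returned
No dead code


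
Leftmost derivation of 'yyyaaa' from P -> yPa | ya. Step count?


Derivation: P => yPa => yyPaa => yyyaaa
Steps: 3


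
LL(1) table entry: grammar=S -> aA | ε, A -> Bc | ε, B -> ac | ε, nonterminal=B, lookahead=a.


For [B, a]: 'a' ∈ FIRST(ac)
Entry: B -> ac


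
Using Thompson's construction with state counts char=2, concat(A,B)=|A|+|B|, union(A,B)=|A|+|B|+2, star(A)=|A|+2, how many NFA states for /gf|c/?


Syntax tree has 3 char leaf(s), 1 union(s), 0 star(s)
chars contribute 3×2 = 6; each union adds +2; each star adds +2
Total: 6 + 2 + 0 = 8 states


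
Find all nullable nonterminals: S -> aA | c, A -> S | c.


A nonterminal is nullable iff some alternative derives ε (directly, or every symbol in it is nullable)
Nullable: {}


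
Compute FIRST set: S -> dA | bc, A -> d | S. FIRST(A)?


Per alternative of A: FIRST(d) = {d}; FIRST(S) = {b, d}
FIRST(A) = {b, d}


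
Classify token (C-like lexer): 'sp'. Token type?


Pattern: letter/underscore followed by alphanumerics, not a keyword
Type: IDENTIFIER


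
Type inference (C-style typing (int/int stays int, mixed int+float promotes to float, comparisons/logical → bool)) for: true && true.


Operand types: bool && bool
Rule: logical operators take bool operands and yield bool
Result type: bool


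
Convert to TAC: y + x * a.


Break into single-operator statements:
t1 = x * a
t2 = y + t1


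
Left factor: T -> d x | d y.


Common prefix: 'd'
Factored: T -> d T', T' -> x | y


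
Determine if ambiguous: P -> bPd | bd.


balanced b^n…d^n: each string has a unique parse
Unambiguous


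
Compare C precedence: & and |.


'&' is bitwise AND (level 5); '|' is bitwise OR (level 3)
Higher level binds tighter
'&' has higher precedence than '|'


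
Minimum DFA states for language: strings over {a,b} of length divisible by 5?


Track length mod 5: states 0..4, accept at 0
Minimal DFA: 5 states


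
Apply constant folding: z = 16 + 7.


16 + 7 = 23 at compile time
Optimized: z = 23


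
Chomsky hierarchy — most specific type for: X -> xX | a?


Right-linear: every RHS is a terminal or a terminal followed by one nonterminal
Classification: Type 3 (Regular)


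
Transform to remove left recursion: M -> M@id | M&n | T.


Left-recursive alternatives: M@id, M&n; non-recursive: T
Introduce M': M -> TM', M' -> @idM' | &nM' | ε


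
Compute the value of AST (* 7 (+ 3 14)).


Evaluate inner: (+ 3 14) = 17
Evaluate root: (* 7 17) = 119
Result: 119


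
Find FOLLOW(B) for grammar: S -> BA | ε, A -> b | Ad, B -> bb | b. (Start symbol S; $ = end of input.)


$ ∈ FOLLOW(S). For each A -> αBβ: add FIRST(β)\{ε} to FOLLOW(B); if β nullable, add FOLLOW(A).
FOLLOW(B) = {b}


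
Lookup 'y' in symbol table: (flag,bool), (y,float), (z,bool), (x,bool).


Lookup 'y' → type float


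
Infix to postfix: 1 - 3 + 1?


Left to right (same or higher precedence on left)
Postfix: 1 3 - 1 +


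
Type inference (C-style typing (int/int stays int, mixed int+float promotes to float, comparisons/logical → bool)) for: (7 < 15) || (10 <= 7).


Operand types: bool || bool
Rule: logical operators take bool operands and yield bool
Result type: bool


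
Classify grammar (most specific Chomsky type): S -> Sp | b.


Left-linear: every RHS is a terminal or one nonterminal followed by a terminal
Classification: Type 3 (Regular)


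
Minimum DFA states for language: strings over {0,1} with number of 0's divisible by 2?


Track (count of 0) mod 2: states 0..1, accept at 0
Minimal DFA: 2 states


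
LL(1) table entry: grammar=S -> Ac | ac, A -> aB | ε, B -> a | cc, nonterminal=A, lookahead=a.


For [A, a]: 'a' ∈ FIRST(aB)
Entry: A -> aB


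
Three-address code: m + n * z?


Break into single-operator statements:
t1 = n * z
t2 = m + t1


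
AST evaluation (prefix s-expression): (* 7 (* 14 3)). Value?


Evaluate inner: (* 14 3) = 42
Evaluate root: (* 7 42) = 294
Result: 294


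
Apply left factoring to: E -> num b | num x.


Common prefix: 'num'
Factored: E -> num E', E' -> b | x


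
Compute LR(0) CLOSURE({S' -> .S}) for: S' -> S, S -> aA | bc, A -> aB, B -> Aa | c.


Start: S' -> .S
For each item with dot before a nonterminal B, add B -> .γ for every B-production
Closure: [S' -> .S, S -> .aA, S -> .bc]


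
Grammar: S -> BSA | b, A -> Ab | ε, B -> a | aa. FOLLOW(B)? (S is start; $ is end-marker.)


$ ∈ FOLLOW(S). For each A -> αBβ: add FIRST(β)\{ε} to FOLLOW(B); if β nullable, add FOLLOW(A).
FOLLOW(B) = {a, b}


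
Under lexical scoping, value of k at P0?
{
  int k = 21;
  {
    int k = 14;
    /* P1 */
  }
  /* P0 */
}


k declared in the same block as P0
k = 21


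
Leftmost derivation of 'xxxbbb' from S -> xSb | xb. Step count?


Derivation: S => xSb => xxSbb => xxxbbb
Steps: 3


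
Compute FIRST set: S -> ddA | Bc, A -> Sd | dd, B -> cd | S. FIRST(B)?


Per alternative of B: FIRST(cd) = {c}; FIRST(S) = {c, d}
FIRST(B) = {c, d}


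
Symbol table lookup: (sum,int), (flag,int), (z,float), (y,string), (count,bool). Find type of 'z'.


Lookup 'z' → type float


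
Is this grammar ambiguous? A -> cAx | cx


balanced c^n…x^n: each string has a unique parse
Unambiguous


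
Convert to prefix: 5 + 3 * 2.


'*' binds tighter: tree is (+ 5 (* 3 2))
Prefix: + 5 * 3 2


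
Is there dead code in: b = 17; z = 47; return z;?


b is assigned but never read
Dead: 'b = 17'


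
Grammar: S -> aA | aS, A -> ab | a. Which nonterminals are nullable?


A nonterminal is nullable iff some alternative derives ε (directly, or every symbol in it is nullable)
Nullable: {}


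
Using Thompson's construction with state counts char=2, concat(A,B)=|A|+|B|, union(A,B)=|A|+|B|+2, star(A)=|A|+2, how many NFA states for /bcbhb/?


Syntax tree has 5 char leaf(s), 0 union(s), 0 star(s)
chars contribute 5×2 = 10; each union adds +2; each star adds +2
Total: 10 + 0 + 0 = 10 states


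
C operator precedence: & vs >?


'>' is relational (level 7); '&' is bitwise AND (level 5)
Higher level binds tighter
'>' has higher precedence than '&'


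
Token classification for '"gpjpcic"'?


Pattern: double-quoted sequence
Type: STRING_LITERAL


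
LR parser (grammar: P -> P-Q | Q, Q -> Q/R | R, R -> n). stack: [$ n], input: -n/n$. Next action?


'n' on top is the handle for R -> n
Action: reduce (R -> n)


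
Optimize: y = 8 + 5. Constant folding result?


8 + 5 = 13 at compile time
Optimized: y = 13


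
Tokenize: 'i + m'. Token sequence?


Scan left to right, longest-match per lexeme
Tokens: ID(i), OP(+), ID(m)


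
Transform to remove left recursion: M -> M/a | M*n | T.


Left-recursive alternatives: M/a, M*n; non-recursive: T
Introduce M': M -> TM', M' -> /aM' | *nM' | ε


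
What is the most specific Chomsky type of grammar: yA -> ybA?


LHS has context (more than one symbol) and |LHS| ≤ |RHS|
Classification: Type 1 (Context-Sensitive)


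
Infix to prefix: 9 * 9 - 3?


left-to-right (same/higher precedence on left): tree is (- (* 9 9) 3)
Prefix: - * 9 9 3


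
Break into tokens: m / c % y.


Scan left to right, longest-match per lexeme
Tokens: ID(m), OP(/), ID(c), OP(%), ID(y)


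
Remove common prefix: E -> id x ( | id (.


Common prefix: 'id'
Factored: E -> id E', E' -> x ( | (


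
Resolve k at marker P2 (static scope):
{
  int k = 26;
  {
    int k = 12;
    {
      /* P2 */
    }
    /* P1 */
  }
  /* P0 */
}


P2's block does not declare k; resolves to the enclosing declaration at depth 1
k = 12


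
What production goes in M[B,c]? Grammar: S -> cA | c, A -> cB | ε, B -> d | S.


For [B, c]: 'c' ∈ FIRST(S)
Entry: B -> S


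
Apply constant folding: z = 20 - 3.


20 - 3 = 17 at compile time
Optimized: z = 17


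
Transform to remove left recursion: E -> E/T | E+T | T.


Left-recursive alternatives: E/T, E+T; non-recursive: T
Introduce E': E -> TE', E' -> /TE' | +TE' | ε


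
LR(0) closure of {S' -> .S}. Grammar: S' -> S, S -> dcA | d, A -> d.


Start: S' -> .S
For each item with dot before a nonterminal B, add B -> .γ for every B-production
Closure: [S' -> .S, S -> .dcA, S -> .d]


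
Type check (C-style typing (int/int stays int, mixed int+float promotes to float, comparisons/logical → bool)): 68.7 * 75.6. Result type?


Operand types: float * float
Rule: mixed int/float promotes to float; int/int stays int
Result type: float


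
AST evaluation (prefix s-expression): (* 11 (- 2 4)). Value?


Evaluate inner: (- 2 4) = -2
Evaluate root: (* 11 -2) = -22
Result: -22


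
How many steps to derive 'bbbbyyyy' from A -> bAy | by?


Derivation: A => bAy => bbAyy => bbbAyyy => bbbbyyyy
Steps: 4


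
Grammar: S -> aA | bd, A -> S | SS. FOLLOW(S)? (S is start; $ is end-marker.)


$ ∈ FOLLOW(S). For each A -> αBβ: add FIRST(β)\{ε} to FOLLOW(B); if β nullable, add FOLLOW(A).
FOLLOW(S) = {$, a, b}


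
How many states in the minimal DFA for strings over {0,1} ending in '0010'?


Track the longest suffix of input matching a prefix of '0010': 5 classes (prefixes of length 0..4)
Minimal DFA: 5 states


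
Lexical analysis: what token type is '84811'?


Pattern: digits only
Type: INTEGER_LITERAL


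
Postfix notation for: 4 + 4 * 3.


* has higher precedence, evaluate 4*3 first
Postfix: 4 4 3 * +


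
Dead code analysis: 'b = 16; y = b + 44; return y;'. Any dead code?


b is read by y's definition; y is returned
No dead code


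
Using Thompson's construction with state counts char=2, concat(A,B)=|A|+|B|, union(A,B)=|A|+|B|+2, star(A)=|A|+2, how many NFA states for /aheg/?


Syntax tree has 4 char leaf(s), 0 union(s), 0 star(s)
chars contribute 4×2 = 8; each union adds +2; each star adds +2
Total: 8 + 0 + 0 = 8 states


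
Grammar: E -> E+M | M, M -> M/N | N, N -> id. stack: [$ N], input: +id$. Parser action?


'N' (not preceded by M/) is the handle for M -> N
Action: reduce (M -> N)


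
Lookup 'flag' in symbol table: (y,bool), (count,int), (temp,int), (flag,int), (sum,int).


Lookup 'flag' → type int


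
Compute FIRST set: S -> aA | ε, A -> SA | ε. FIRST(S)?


Per alternative of S: FIRST(aA) = {a}; FIRST(ε) = {ε}
FIRST(S) = {a, ε}


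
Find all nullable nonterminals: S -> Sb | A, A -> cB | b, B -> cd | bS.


A nonterminal is nullable iff some alternative derives ε (directly, or every symbol in it is nullable)
Nullable: {}


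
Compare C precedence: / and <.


'/' is multiplicative (level 10); '<' is relational (level 7)
Higher level binds tighter
'/' has higher precedence than '<'


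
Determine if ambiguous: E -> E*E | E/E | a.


'a*a/a' has two parse trees (no precedence encoded between * and /)
Ambiguous


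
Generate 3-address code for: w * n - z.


Break into single-operator statements:
t1 = w * n
t2 = t1 - z


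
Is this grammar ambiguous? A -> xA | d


right-linear, alternatives start with distinct terminals 'x' vs 'd': unique leftmost derivation
Unambiguous


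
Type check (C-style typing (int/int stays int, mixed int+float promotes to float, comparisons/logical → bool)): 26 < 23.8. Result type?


Operand types: int < float
Rule: comparison yields bool
Result type: bool


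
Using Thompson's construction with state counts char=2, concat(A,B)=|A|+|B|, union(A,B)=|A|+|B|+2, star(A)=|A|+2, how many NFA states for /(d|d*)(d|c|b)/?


Syntax tree has 5 char leaf(s), 3 union(s), 1 star(s)
chars contribute 5×2 = 10; each union adds +2; each star adds +2
Total: 10 + 6 + 2 = 18 states


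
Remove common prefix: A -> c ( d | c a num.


Common prefix: 'c'
Factored: A -> c A', A' -> ( d | a num


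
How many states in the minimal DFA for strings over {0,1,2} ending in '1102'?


Track the longest suffix of input matching a prefix of '1102': 5 classes (prefixes of length 0..4)
Minimal DFA: 5 states


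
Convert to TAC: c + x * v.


Break into single-operator statements:
t1 = x * v
t2 = c + t1


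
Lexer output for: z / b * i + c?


Scan left to right, longest-match per lexeme
Tokens: ID(z), OP(/), ID(b), OP(*), ID(i), OP(+), ID(c)


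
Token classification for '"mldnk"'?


Pattern: double-quoted sequence
Type: STRING_LITERAL


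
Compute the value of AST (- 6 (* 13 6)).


Evaluate inner: (* 13 6) = 78
Evaluate root: (- 6 78) = -72
Result: -72


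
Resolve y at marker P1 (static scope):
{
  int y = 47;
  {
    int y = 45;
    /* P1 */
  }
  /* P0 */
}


y declared in the same block as P1
y = 45


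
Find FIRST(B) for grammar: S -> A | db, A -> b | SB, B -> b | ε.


Per alternative of B: FIRST(b) = {b}; FIRST(ε) = {ε}
FIRST(B) = {b, ε}


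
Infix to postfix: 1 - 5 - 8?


Left to right (same or higher precedence on left)
Postfix: 1 5 - 8 -


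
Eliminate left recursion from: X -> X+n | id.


Left-recursive alternatives: X+n; non-recursive: id
Introduce X': X -> idX', X' -> +nX' | ε


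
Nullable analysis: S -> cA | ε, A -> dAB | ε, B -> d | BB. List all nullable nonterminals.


A nonterminal is nullable iff some alternative derives ε (directly, or every symbol in it is nullable)
Nullable: {A, S}


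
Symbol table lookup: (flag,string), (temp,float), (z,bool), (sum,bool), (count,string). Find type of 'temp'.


Lookup 'temp' → type float


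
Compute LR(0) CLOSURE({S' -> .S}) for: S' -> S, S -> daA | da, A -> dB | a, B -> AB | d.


Start: S' -> .S
For each item with dot before a nonterminal B, add B -> .γ for every B-production
Closure: [S' -> .S, S -> .daA, S -> .da]


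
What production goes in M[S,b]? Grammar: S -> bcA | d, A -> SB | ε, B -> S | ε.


For [S, b]: 'b' ∈ FIRST(bcA)
Entry: S -> bcA


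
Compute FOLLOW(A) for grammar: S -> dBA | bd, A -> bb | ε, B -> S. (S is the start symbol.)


$ ∈ FOLLOW(S). For each A -> αBβ: add FIRST(β)\{ε} to FOLLOW(B); if β nullable, add FOLLOW(A).
FOLLOW(A) = {$, b}


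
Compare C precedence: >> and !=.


'>>' is shift (level 8); '!=' is equality (level 6)
Higher level binds tighter
'>>' has higher precedence than '!='


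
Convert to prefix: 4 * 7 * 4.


left-to-right (same/higher precedence on left): tree is (* (* 4 7) 4)
Prefix: * * 4 7 4


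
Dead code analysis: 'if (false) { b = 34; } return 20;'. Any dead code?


condition is constant false, so the whole block is unreachable
Dead: 'if (false) { b = 34; }'


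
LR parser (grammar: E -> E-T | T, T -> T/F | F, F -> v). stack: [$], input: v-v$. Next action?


no handle on stack; shift 'v'
Action: shift


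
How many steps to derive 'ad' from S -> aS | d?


Derivation: S => aS => ad
Steps: 2


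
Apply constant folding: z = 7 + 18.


7 + 18 = 25 at compile time
Optimized: z = 25


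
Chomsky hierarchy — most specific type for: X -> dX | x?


Right-linear: every RHS is a terminal or a terminal followed by one nonterminal
Classification: Type 3 (Regular)


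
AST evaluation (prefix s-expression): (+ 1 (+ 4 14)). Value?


Evaluate inner: (+ 4 14) = 18
Evaluate root: (+ 1 18) = 19
Result: 19


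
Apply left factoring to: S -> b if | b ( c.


Common prefix: 'b'
Factored: S -> b S', S' -> if | ( c


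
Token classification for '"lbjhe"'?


Pattern: double-quoted sequence
Type: STRING_LITERAL


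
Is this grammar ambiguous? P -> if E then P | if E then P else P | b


dangling else: 'if E then if E then b else b' parses two ways
Ambiguous


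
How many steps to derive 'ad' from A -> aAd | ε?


Derivation: A => aAd => ad
Steps: 2


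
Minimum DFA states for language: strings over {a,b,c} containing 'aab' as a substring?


KMP-style automaton: 3 progress states + 1 absorbing accept = 4
Minimal DFA: 4 states


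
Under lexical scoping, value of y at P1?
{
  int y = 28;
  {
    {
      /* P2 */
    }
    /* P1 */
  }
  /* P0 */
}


P1's block does not declare y; resolves to the enclosing declaration at depth 0
y = 28


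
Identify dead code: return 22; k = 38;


statement follows a return and is unreachable
Dead: 'k = 38'


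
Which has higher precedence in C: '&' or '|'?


'&' is bitwise AND (level 5); '|' is bitwise OR (level 3)
Higher level binds tighter
'&' has higher precedence than '|'


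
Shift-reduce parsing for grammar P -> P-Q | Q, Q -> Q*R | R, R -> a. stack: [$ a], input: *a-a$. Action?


'a' on top is the handle for R -> a
Action: reduce (R -> a)


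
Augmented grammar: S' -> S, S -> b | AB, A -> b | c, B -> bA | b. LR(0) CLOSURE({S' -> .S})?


Start: S' -> .S
For each item with dot before a nonterminal B, add B -> .γ for every B-production
Closure: [S' -> .S, S -> .b, S -> .AB, A -> .b, A -> .c]


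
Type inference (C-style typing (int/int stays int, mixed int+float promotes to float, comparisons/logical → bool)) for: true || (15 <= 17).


Operand types: bool || bool
Rule: logical operators take bool operands and yield bool
Result type: bool


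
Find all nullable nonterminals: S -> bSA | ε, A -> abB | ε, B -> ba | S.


A nonterminal is nullable iff some alternative derives ε (directly, or every symbol in it is nullable)
Nullable: {A, B, S}


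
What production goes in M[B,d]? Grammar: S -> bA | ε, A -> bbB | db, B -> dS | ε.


For [B, d]: 'd' ∈ FIRST(dS)
Entry: B -> dS


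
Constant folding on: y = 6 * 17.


6 * 17 = 102 at compile time
Optimized: y = 102


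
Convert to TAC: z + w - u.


Break into single-operator statements:
t1 = z + w
t2 = t1 - u


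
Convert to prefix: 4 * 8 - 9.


left-to-right (same/higher precedence on left): tree is (- (* 4 8) 9)
Prefix: - * 4 8 9


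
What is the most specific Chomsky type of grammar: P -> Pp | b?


Left-linear: every RHS is a terminal or one nonterminal followed by a terminal
Classification: Type 3 (Regular)


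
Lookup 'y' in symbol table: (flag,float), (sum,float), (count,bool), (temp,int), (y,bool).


Lookup 'y' → type bool


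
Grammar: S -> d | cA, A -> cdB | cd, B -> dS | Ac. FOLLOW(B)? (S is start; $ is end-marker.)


$ ∈ FOLLOW(S). For each A -> αBβ: add FIRST(β)\{ε} to FOLLOW(B); if β nullable, add FOLLOW(A).
FOLLOW(B) = {$, c}


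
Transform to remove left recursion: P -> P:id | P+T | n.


Left-recursive alternatives: P:id, P+T; non-recursive: n
Introduce P': P -> nP', P' -> :idP' | +TP' | ε


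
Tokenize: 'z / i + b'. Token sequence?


Scan left to right, longest-match per lexeme
Tokens: ID(z), OP(/), ID(i), OP(+), ID(b)


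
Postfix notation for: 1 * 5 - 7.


Left to right (same or higher precedence on left)
Postfix: 1 5 * 7 -


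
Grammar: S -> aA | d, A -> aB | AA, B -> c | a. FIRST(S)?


Per alternative of S: FIRST(aA) = {a}; FIRST(d) = {d}
FIRST(S) = {a, d}


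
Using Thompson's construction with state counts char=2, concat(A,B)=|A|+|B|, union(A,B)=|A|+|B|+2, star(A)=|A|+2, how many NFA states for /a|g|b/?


Syntax tree has 3 char leaf(s), 2 union(s), 0 star(s)
chars contribute 3×2 = 6; each union adds +2; each star adds +2
Total: 6 + 4 + 0 = 10 states


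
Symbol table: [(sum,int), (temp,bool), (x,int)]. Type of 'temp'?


Lookup 'temp' → type bool


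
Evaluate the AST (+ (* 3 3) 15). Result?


Evaluate inner: (* 3 3) = 9
Evaluate root: (+ 9 15) = 24
Result: 24


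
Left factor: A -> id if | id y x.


Common prefix: 'id'
Factored: A -> id A', A' -> if | y x


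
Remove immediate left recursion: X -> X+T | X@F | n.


Left-recursive alternatives: X+T, X@F; non-recursive: n
Introduce X': X -> nX', X' -> +TX' | @FX' | ε


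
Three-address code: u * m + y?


Break into single-operator statements:
t1 = u * m
t2 = t1 + y


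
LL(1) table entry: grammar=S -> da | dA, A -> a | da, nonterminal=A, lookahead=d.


For [A, d]: 'd' ∈ FIRST(da)
Entry: A -> da


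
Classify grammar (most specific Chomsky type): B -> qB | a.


Right-linear: every RHS is a terminal or a terminal followed by one nonterminal
Classification: Type 3 (Regular)


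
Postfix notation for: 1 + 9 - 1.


Left to right (same or higher precedence on left)
Postfix: 1 9 + 1 -


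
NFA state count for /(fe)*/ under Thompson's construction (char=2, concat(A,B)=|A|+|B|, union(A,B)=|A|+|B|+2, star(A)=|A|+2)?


Syntax tree has 2 char leaf(s), 0 union(s), 1 star(s)
chars contribute 2×2 = 4; each union adds +2; each star adds +2
Total: 4 + 0 + 2 = 6 states


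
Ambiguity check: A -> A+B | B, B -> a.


precedence layered via separate nonterminal B: deterministic
Unambiguous


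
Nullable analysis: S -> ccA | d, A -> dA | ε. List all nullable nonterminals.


A nonterminal is nullable iff some alternative derives ε (directly, or every symbol in it is nullable)
Nullable: {A}


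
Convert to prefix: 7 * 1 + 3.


left-to-right (same/higher precedence on left): tree is (+ (* 7 1) 3)
Prefix: + * 7 1 3


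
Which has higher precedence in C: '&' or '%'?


'%' is multiplicative (level 10); '&' is bitwise AND (level 5)
Higher level binds tighter
'%' has higher precedence than '&'


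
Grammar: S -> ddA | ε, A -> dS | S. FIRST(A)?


Per alternative of A: FIRST(dS) = {d}; FIRST(S) = {d, ε}
FIRST(A) = {d, ε}


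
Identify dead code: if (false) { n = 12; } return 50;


condition is constant false, so the whole block is unreachable
Dead: 'if (false) { n = 12; }'


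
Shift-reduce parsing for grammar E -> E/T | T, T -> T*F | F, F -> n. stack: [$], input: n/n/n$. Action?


no handle on stack; shift 'n'
Action: shift


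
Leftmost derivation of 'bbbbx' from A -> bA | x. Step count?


Derivation: A => bA => bbA => bbbA => bbbbA => bbbbx
Steps: 5


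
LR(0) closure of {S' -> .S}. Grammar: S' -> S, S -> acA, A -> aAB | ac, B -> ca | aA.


Start: S' -> .S
For each item with dot before a nonterminal B, add B -> .γ for every B-production
Closure: [S' -> .S, S -> .acA]


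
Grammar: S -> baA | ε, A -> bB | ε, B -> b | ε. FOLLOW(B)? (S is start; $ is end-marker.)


$ ∈ FOLLOW(S). For each A -> αBβ: add FIRST(β)\{ε} to FOLLOW(B); if β nullable, add FOLLOW(A).
FOLLOW(B) = {$}


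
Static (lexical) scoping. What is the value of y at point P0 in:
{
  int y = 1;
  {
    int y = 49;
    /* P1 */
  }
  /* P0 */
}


y declared in the same block as P0
y = 1


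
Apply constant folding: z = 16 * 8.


16 * 8 = 128 at compile time
Optimized: z = 128


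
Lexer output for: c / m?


Scan left to right, longest-match per lexeme
Tokens: ID(c), OP(/), ID(m)


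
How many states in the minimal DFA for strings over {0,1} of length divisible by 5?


Track length mod 5: states 0..4, accept at 0
Minimal DFA: 5 states


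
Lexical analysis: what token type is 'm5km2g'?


Pattern: letter/underscore followed by alphanumerics, not a keyword
Type: IDENTIFIER


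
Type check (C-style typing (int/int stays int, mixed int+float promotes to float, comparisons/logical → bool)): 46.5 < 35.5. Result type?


Operand types: float < float
Rule: comparison yields bool
Result type: bool


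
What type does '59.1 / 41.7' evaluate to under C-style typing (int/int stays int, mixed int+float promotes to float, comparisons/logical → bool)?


Operand types: float / float
Rule: mixed int/float promotes to float; int/int stays int
Result type: float


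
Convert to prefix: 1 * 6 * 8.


left-to-right (same/higher precedence on left): tree is (* (* 1 6) 8)
Prefix: * * 1 6 8


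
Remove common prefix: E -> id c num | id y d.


Common prefix: 'id'
Factored: E -> id E', E' -> c num | y d


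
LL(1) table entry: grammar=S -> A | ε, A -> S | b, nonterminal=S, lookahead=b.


For [S, b]: 'b' ∈ FIRST(A)
Entry: S -> A


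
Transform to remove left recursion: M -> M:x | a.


Left-recursive alternatives: M:x; non-recursive: a
Introduce M': M -> aM', M' -> :xM' | ε


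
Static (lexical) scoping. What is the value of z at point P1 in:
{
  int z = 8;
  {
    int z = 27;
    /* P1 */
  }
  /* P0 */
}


z declared in the same block as P1
z = 27


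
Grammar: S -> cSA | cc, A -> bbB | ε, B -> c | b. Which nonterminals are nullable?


A nonterminal is nullable iff some alternative derives ε (directly, or every symbol in it is nullable)
Nullable: {A}


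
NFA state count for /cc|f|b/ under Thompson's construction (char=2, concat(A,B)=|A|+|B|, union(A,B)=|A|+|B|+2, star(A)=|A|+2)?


Syntax tree has 4 char leaf(s), 2 union(s), 0 star(s)
chars contribute 4×2 = 8; each union adds +2; each star adds +2
Total: 8 + 4 + 0 = 12 states


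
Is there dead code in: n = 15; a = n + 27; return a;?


n is read by a's definition; a is returned
No dead code


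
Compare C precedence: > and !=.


'>' is relational (level 7); '!=' is equality (level 6)
Higher level binds tighter
'>' has higher precedence than '!='


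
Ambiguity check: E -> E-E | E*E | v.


'v-v*v' has two parse trees (no precedence encoded between - and *)
Ambiguous


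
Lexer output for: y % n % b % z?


Scan left to right, longest-match per lexeme
Tokens: ID(y), OP(%), ID(n), OP(%), ID(b), OP(%), ID(z)


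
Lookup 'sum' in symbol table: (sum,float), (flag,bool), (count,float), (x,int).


Lookup 'sum' → type float


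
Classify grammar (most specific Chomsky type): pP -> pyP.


LHS has context (more than one symbol) and |LHS| ≤ |RHS|
Classification: Type 1 (Context-Sensitive)


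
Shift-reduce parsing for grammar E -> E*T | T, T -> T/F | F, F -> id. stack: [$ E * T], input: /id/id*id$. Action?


'/' can extend T; shift to build T -> T/F
Action: shift


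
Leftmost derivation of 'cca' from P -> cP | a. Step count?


Derivation: P => cP => ccP => cca
Steps: 3


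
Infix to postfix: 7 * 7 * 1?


Left to right (same or higher precedence on left)
Postfix: 7 7 * 1 *


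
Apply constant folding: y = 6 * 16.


6 * 16 = 96 at compile time
Optimized: y = 96


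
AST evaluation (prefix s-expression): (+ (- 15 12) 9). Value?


Evaluate inner: (- 15 12) = 3
Evaluate root: (+ 3 9) = 12
Result: 12


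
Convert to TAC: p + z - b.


Break into single-operator statements:
t1 = p + z
t2 = t1 - b


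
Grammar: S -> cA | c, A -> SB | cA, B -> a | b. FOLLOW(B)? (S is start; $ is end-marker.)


$ ∈ FOLLOW(S). For each A -> αBβ: add FIRST(β)\{ε} to FOLLOW(B); if β nullable, add FOLLOW(A).
FOLLOW(B) = {$, a, b}


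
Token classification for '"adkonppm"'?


Pattern: double-quoted sequence
Type: STRING_LITERAL


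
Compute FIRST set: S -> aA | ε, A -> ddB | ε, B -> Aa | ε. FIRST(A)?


Per alternative of A: FIRST(ddB) = {d}; FIRST(ε) = {ε}
FIRST(A) = {d, ε}


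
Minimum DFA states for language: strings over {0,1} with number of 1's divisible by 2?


Track (count of 1) mod 2: states 0..1, accept at 0
Minimal DFA: 2 states


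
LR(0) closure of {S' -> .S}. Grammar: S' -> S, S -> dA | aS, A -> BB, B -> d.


Start: S' -> .S
For each item with dot before a nonterminal B, add B -> .γ for every B-production
Closure: [S' -> .S, S -> .dA, S -> .aS]


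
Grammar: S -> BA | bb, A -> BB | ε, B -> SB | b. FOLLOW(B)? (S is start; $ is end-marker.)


$ ∈ FOLLOW(S). For each A -> αBβ: add FIRST(β)\{ε} to FOLLOW(B); if β nullable, add FOLLOW(A).
FOLLOW(B) = {$, b}


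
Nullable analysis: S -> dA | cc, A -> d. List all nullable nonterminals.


A nonterminal is nullable iff some alternative derives ε (directly, or every symbol in it is nullable)
Nullable: {}


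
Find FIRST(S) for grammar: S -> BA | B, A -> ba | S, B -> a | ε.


Per alternative of S: FIRST(BA) = {a, b, ε}; FIRST(B) = {a, ε}
FIRST(S) = {a, b, ε}


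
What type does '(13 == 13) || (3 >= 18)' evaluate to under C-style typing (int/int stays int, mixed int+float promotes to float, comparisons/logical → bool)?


Operand types: bool || bool
Rule: logical operators take bool operands and yield bool
Result type: bool


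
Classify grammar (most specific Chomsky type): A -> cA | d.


Right-linear: every RHS is a terminal or a terminal followed by one nonterminal
Classification: Type 3 (Regular)


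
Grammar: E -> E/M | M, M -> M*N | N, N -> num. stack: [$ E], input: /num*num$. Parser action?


shift '/' to continue E -> E/M
Action: shift


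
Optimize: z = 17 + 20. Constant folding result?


17 + 20 = 37 at compile time
Optimized: z = 37


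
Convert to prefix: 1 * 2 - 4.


left-to-right (same/higher precedence on left): tree is (- (* 1 2) 4)
Prefix: - * 1 2 4


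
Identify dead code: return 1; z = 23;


statement follows a return and is unreachable
Dead: 'z = 23'


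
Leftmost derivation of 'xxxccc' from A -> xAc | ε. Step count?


Derivation: A => xAc => xxAcc => xxxAccc => xxxccc
Steps: 4


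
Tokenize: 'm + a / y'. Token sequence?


Scan left to right, longest-match per lexeme
Tokens: ID(m), OP(+), ID(a), OP(/), ID(y)


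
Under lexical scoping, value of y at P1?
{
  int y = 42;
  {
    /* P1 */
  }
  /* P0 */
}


P1's block does not declare y; resolves to the enclosing declaration at depth 0
y = 42


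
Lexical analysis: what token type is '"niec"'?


Pattern: double-quoted sequence
Type: STRING_LITERAL


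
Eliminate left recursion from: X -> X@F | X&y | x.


Left-recursive alternatives: X@F, X&y; non-recursive: x
Introduce X': X -> xX', X' -> @FX' | &yX' | ε


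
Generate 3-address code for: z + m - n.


Break into single-operator statements:
t1 = z + m
t2 = t1 - n


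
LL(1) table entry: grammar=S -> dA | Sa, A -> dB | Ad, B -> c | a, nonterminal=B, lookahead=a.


For [B, a]: 'a' ∈ FIRST(a)
Entry: B -> a


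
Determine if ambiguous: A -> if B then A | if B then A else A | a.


dangling else: 'if B then if B then a else a' parses two ways
Ambiguous


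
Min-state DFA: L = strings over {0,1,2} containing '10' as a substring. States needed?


KMP-style automaton: 2 progress states + 1 absorbing accept = 3
Minimal DFA: 3 states


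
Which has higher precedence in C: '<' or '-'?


'-' is additive (level 9); '<' is relational (level 7)
Higher level binds tighter
'-' has higher precedence than '<'


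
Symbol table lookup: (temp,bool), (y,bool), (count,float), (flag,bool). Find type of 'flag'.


Lookup 'flag' → type bool


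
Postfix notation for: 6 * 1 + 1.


Left to right (same or higher precedence on left)
Postfix: 6 1 * 1 +


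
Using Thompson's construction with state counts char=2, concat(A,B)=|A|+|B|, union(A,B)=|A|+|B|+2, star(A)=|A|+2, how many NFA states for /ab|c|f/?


Syntax tree has 4 char leaf(s), 2 union(s), 0 star(s)
chars contribute 4×2 = 8; each union adds +2; each star adds +2
Total: 8 + 4 + 0 = 12 states


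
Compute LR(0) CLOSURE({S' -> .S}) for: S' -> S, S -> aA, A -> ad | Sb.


Start: S' -> .S
For each item with dot before a nonterminal B, add B -> .γ for every B-production
Closure: [S' -> .S, S -> .aA]


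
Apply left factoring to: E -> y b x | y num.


Common prefix: 'y'
Factored: E -> y E', E' -> b x | num


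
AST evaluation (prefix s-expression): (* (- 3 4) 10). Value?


Evaluate inner: (- 3 4) = -1
Evaluate root: (* -1 10) = -10
Result: -10


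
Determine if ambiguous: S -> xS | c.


right-linear, alternatives start with distinct terminals 'x' vs 'c': unique leftmost derivation
Unambiguous


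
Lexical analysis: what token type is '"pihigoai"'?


Pattern: double-quoted sequence
Type: STRING_LITERAL


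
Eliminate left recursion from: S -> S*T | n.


Left-recursive alternatives: S*T; non-recursive: n
Introduce S': S -> nS', S' -> *TS' | ε


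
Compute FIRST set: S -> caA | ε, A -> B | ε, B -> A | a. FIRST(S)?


Per alternative of S: FIRST(caA) = {c}; FIRST(ε) = {ε}
FIRST(S) = {c, ε}


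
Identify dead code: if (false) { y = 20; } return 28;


condition is constant false, so the whole block is unreachable
Dead: 'if (false) { y = 20; }'


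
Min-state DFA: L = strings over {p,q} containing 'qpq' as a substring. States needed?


KMP-style automaton: 3 progress states + 1 absorbing accept = 4
Minimal DFA: 4 states


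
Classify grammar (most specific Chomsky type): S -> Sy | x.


Left-linear: every RHS is a terminal or one nonterminal followed by a terminal
Classification: Type 3 (Regular)


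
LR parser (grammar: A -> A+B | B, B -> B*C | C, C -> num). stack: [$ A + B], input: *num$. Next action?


'*' can extend B; shift to build B -> B*C
Action: shift


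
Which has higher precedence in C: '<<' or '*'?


'*' is multiplicative (level 10); '<<' is shift (level 8)
Higher level binds tighter
'*' has higher precedence than '<<'


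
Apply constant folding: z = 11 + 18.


11 + 18 = 29 at compile time
Optimized: z = 29


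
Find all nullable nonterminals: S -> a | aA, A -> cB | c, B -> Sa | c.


A nonterminal is nullable iff some alternative derives ε (directly, or every symbol in it is nullable)
Nullable: {}


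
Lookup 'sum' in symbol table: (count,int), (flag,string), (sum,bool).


Lookup 'sum' → type bool


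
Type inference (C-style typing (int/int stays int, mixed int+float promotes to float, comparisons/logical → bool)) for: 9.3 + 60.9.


Operand types: float + float
Rule: mixed int/float promotes to float; int/int stays int
Result type: float


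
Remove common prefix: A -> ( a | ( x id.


Common prefix: '('
Factored: A -> ( A', A' -> a | x id


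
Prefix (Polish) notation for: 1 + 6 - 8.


left-to-right (same/higher precedence on left): tree is (- (+ 1 6) 8)
Prefix: - + 1 6 8


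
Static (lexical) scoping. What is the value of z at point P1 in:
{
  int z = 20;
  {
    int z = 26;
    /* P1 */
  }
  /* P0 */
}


z declared in the same block as P1
z = 26
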